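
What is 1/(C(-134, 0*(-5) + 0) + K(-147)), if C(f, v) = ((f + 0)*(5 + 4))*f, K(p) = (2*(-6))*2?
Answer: 1/161580 ≈ 6.1889e-6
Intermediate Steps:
K(p) = -24 (K(p) = -12*2 = -24)
C(f, v) = 9*f**2 (C(f, v) = (f*9)*f = (9*f)*f = 9*f**2)
1/(C(-134, 0*(-5) + 0) + K(-147)) = 1/(9*(-134)**2 - 24) = 1/(9*17956 - 24) = 1/(161604 - 24) = 1/161580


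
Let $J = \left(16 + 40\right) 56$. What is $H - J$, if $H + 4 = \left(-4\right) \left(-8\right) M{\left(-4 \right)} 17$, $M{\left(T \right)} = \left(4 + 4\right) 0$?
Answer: $-3140$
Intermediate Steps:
$M{\left(T \right)} = 0$ ($M{\left(T \right)} = 8 \cdot 0 = 0$)
$J = 3136$ ($J = 56 \cdot 56 = 3136$)
$H = -4$ ($H = -4 + \left(-4\right) \left(-8\right) 0 \cdot 17 = -4 + 32 \cdot 0 \cdot 17 = -4 + 0 \cdot 17 = -4 + 0 = -4$)
$H - J = -4 - 3136 = -3140$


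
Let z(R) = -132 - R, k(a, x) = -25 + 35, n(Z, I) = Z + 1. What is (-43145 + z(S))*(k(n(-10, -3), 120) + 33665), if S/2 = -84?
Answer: -1451695575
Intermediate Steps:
n(Z, I) = 1 + Z
S = -168 (S = 2*(-84) = -168)
k(a, x) = 10
(-43145 + z(S))*(k(n(-10, -3), 120) + 33665) = (-43145 + (-132 - 1*(-168)))*(10 + 33665) = (-43145 + (-132 + 168))*33675 = (-43145 + 36)*33675 = -43109*33675 = -1451695575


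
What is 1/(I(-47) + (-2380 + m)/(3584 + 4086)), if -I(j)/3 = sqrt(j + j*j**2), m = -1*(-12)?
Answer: -2270320/6874378274303 + 44121675*I*sqrt(103870)/13748756548606 ≈ -3.3026e-7 + 0.0010343*I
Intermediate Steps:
m = 12
I(j) = -3*sqrt(j + j**3) (I(j) = -3*sqrt(j + j*j**2) = -3*sqrt(j + j**3))
1/(I(-47) + (-2380 + m)/(3584 + 4086)) = 1/(-3*sqrt(-47 + (-47)**3) + (-2380 + 12)/(3584 + 4086)) = 1/(-3*sqrt(-47 - 103823) - 2368/7670) = 1/(-3*I*sqrt(103870) - 2368*1/7670) = 1/(-3*I*sqrt(103870) - 1184/3835) = 1/(-1184/3835 - 3*I*sqrt(103870))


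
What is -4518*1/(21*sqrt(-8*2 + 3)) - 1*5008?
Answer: -5008 + 1506*I*sqrt(13)/91 ≈ -5008.0 + 59.67*I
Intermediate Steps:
-4518*1/(21*sqrt(-8*2 + 3)) - 1*5008 = -4518*1/(21*sqrt(-16 + 3)) - 5008 = -4518*(-I*sqrt(13)/273) - 5008 = -(-1506)*I*sqrt(13)/91 - 5008 = 1506*I*sqrt(13)/91 - 5008 = -5008 + 1506*I*sqrt(13)/91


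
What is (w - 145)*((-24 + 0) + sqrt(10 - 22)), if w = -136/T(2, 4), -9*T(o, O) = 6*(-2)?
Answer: 5928 - 494*I*sqrt(3) ≈ 5928.0 - 855.63*I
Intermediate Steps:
T(o, O) = 4/3 (T(o, O) = -2*(-2)/3 = -1/9*(-12) = 4/3)
w = -102 (w = -136/4/3 = -136*3/4 = -102)
(w - 145)*((-24 + 0) + sqrt(10 - 22)) = (-102 - 145)*((-24 + 0) + sqrt(10 - 22)) = -247*(-24 + sqrt(-12)) = -247*(-24 + 2*I*sqrt(3)) = 5928 - 494*I*sqrt(3)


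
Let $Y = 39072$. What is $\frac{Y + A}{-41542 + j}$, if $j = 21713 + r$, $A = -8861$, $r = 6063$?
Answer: $- \frac{30211}{13766} \approx -2.1946$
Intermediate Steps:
$j = 27776$ ($j = 21713 + 6063 = 27776$)
$\frac{Y + A}{-41542 + j} = \frac{39072 - 8861}{-41542 + 27776} = \frac{30211}{-13766} = 30211 \left(- \frac{1}{13766}\right) = - \frac{30211}{13766}$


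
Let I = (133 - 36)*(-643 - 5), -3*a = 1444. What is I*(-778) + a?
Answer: 146704460/3 ≈ 4.8902e+7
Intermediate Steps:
a = -1444/3 (a = -⅓*1444 = -1444/3 ≈ -481.33)
I = -62856 (I = 97*(-648) = -62856)
I*(-778) + a = -62856*(-778) - 1444/3 = 48901968 - 1444/3 = 146704460/3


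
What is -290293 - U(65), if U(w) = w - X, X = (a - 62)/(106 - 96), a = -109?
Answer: -2903751/10 ≈ -2.9038e+5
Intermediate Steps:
X = -171/10 (X = (-109 - 62)/(106 - 96) = -171/10 ≈ -17.100)
U(w) = 171/10 + w (U(w) = w - 1*(-171/10) = w + 171/10 = 171/10 + w)
-290293 - U(65) = -290293 - (171/10 + 65) = -290293 - 1*821/10 = -290293 - 821/10 = -2903751/10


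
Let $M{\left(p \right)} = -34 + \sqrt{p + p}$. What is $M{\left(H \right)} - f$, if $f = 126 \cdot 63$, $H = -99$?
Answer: $-7972 + 3 i \sqrt{22} \approx -7972.0 + 14.071 i$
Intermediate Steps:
$M{\left(p \right)} = -34 + \sqrt{2} \sqrt{p}$ ($M{\left(p \right)} = -34 + \sqrt{2 p} = -34 + \sqrt{2} \sqrt{p}$)
$f = 7938$
$M{\left(H \right)} - f = \left(-34 + \sqrt{2} \sqrt{-99}\right) - 7938 = \left(-34 + \sqrt{2} \cdot 3 i \sqrt{11}\right) - 7938 = \left(-34 + 3 i \sqrt{22}\right) - 7938 = -7972 + 3 i \sqrt{22}$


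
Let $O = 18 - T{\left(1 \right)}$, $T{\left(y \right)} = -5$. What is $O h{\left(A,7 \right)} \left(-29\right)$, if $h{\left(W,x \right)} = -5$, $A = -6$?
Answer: $3335$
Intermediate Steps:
$O = 23$ ($O = 18 - -5 = 18 + 5 = 23$)
$O h{\left(A,7 \right)} \left(-29\right) = 23 \left(-5\right) \left(-29\right) = \left(-115\right) \left(-29\right) = 3335$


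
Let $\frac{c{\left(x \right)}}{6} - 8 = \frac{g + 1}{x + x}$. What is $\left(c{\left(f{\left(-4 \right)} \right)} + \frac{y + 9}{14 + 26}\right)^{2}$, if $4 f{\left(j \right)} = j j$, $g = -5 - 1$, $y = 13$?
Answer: $\frac{50176}{25} \approx 2007.0$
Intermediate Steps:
$g = -6$ ($g = -5 - 1 = -6$)
$f{\left(j \right)} = \frac{j^{2}}{4}$ ($f{\left(j \right)} = \frac{j j}{4} = \frac{j^{2}}{4}$)
$c{\left(x \right)} = 48 - \frac{15}{x}$ ($c{\left(x \right)} = 48 + 6 \frac{-6 + 1}{x + x} = 48 + 6 \left(- \frac{5}{2 x}\right) = 48 - \frac{15}{x}$)
$\left(c{\left(f{\left(-4 \right)} \right)} + \frac{y + 9}{14 + 26}\right)^{2} = \left(\left(48 - \frac{15}{\frac{1}{4} \left(-4\right)^{2}}\right) + \frac{13 + 9}{14 + 26}\right)^{2} = \left(\left(48 - \frac{15}{\frac{1}{4} \cdot 16}\right) + \frac{22}{40}\right)^{2} = \left(\left(48 - \frac{15}{4}\right) + 22 \cdot \frac{1}{40}\right)^{2} = \left(\left(48 - \frac{15}{4}\right) + \frac{11}{20}\right)^{2} = \left(\frac{177}{4} + \frac{11}{20}\right)^{2} = \left(\frac{224}{5}\right)^{2} = \frac{50176}{25}$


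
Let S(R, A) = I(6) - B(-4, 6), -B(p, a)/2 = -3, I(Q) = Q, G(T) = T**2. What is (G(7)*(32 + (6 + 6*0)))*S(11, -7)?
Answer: 0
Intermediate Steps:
B(p, a) = 6 (B(p, a) = -2*(-3) = 6)
S(R, A) = 0 (S(R, A) = 6 - 1*6 = 6 - 6 = 0)
(G(7)*(32 + (6 + 6*0)))*S(11, -7) = (7**2*(32 + (6 + 6*0)))*0 = (49*(32 + (6 + 0)))*0 = (49*(32 + 6))*0 = (49*38)*0 = 1862*0 = 0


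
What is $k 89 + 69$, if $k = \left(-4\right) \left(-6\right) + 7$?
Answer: $2828$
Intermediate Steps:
$k = 31$ ($k = 24 + 7 = 31$)
$k 89 + 69 = 31 \cdot 89 + 69 = 2759 + 69 = 2828$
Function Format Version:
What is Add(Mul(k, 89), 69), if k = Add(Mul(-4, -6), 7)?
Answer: 2828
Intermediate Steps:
k = 31 (k = Add(24, 7) = 31)
Add(Mul(k, 89), 69) = Add(Mul(31, 89), 69) = Add(2759, 69) = 2828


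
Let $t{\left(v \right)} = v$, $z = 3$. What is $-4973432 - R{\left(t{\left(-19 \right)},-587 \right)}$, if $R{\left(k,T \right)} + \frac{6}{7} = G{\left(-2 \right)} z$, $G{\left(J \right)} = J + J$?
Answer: $- \frac{34813934}{7} \approx -4.9734 \cdot 10^{6}$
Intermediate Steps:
$G{\left(J \right)} = 2 J$
$R{\left(k,T \right)} = - \frac{90}{7}$ ($R{\left(k,T \right)} = - \frac{6}{7} + 2 \left(-2\right) 3 = - \frac{6}{7} - 12 = - \frac{90}{7}$)
$-4973432 - R{\left(t{\left(-19 \right)},-587 \right)} = -4973432 - - \frac{90}{7} = -4973432 + \frac{90}{7} = - \frac{34813934}{7}$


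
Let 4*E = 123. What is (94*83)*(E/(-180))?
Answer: -159941/120 ≈ -1332.8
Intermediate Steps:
E = 123/4 (E = (1/4)*123 = 123/4 ≈ 30.750)
(94*83)*(E/(-180)) = (94*83)*((123/4)/(-180)) = 7802*((123/4)*(-1/180)) = 7802*(-41/240) = -159941/120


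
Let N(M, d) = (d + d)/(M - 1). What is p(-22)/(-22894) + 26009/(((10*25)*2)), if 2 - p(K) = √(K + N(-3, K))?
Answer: 297724523/5723500 + I*√11/22894 ≈ 52.018 + 0.00014487*I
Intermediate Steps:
N(M, d) = 2*d/(-1 + M) (N(M, d) = (2*d)/(-1 + M) = 2*d/(-1 + M))
p(K) = 2 - √2*√K/2 (p(K) = 2 - √(K + 2*K/(-1 - 3)) = 2 - √(K + 2*K/(-4)) = 2 - √(K + 2*K*(-¼)) = 2 - √(K - K/2) = 2 - √(K/2) = 2 - √2*√K/2)
p(-22)/(-22894) + 26009/(((10*25)*2)) = (2 - √2*√(-22)/2)/(-22894) + 26009/(((10*25)*2)) = (2 - √2*I*√22/2)*(-1/22894) + 26009/((250*2)) = (2 - I*√11)*(-1/22894) + 26009/500 = (-1/11447 + I*√11/22894) + 26009*(1/500) = (-1/11447 + I*√11/22894) + 26009/500 = 297724523/5723500 + I*√11/22894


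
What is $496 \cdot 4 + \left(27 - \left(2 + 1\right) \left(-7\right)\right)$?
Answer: $2032$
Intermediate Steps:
$496 \cdot 4 + \left(27 - \left(2 + 1\right) \left(-7\right)\right) = 1984 + \left(27 - 3 \left(-7\right)\right) = 1984 + \left(27 - -21\right) = 1984 + \left(27 + 21\right) = 1984 + 48 = 2032$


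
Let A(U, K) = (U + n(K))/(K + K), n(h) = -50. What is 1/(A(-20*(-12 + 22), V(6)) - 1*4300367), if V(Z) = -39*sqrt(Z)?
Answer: -39245149242/168768544710356189 - 4875*sqrt(6)/168768544710356189 ≈ -2.3254e-7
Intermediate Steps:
A(U, K) = (-50 + U)/(2*K) (A(U, K) = (U - 50)/(K + K) = (-50 + U)/((2*K)) = (-50 + U)*(1/(2*K)) = (-50 + U)/(2*K))
1/(A(-20*(-12 + 22), V(6)) - 1*4300367) = 1/((-50 - 20*(-12 + 22))/(2*((-39*sqrt(6)))) - 1*4300367) = 1/((-sqrt(6)/234)*(-50 - 20*10)/2 - 4300367) = 1/((-sqrt(6)/234)*(-50 - 200)/2 - 4300367) = 1/((1/2)*(-sqrt(6)/234)*(-250) - 4300367) = 1/(125*sqrt(6)/234 - 4300367) = 1/(-4300367 + 125*sqrt(6)/234)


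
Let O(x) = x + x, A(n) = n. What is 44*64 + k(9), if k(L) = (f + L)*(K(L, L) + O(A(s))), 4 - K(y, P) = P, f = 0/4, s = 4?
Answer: 2843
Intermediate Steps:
f = 0 (f = 0*(1/4) = 0)
K(y, P) = 4 - P
O(x) = 2*x
k(L) = L*(12 - L) (k(L) = (0 + L)*((4 - L) + 2*4) = L*((4 - L) + 8) = L*(12 - L))
44*64 + k(9) = 44*64 + 9*(12 - 1*9) = 2816 + 9*(12 - 9) = 2816 + 9*3 = 2816 + 27 = 2843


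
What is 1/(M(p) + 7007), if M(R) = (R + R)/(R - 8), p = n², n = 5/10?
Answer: 31/217215 ≈ 0.00014272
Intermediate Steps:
n = ½ (n = 5*(⅒) = ½ ≈ 0.50000)
p = ¼ (p = (½)² = ¼ ≈ 0.25000)
M(R) = 2*R/(-8 + R) (M(R) = (2*R)/(-8 + R) = 2*R/(-8 + R))
1/(M(p) + 7007) = 1/(2*(¼)/(-8 + ¼) + 7007) = 1/(2*(¼)/(-31/4) + 7007) = 1/(2*(¼)*(-4/31) + 7007) = 1/(-2/31 + 7007) = 1/(217215/31) = 31/217215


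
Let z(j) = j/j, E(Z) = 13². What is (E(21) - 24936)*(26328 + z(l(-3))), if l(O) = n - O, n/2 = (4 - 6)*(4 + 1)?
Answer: -652090343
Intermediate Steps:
E(Z) = 169
n = -20 (n = 2*((4 - 6)*(4 + 1)) = 2*(-2*5) = 2*(-10) = -20)
l(O) = -20 - O
z(j) = 1
(E(21) - 24936)*(26328 + z(l(-3))) = (169 - 24936)*(26328 + 1) = -24767*26329 = -652090343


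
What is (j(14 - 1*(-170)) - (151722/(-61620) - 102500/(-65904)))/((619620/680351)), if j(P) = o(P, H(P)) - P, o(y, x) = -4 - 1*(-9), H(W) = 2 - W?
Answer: -10251142842965759/52422491581200 ≈ -195.55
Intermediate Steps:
o(y, x) = 5 (o(y, x) = -4 + 9 = 5)
j(P) = 5 - P
(j(14 - 1*(-170)) - (151722/(-61620) - 102500/(-65904)))/((619620/680351)) = ((5 - (14 - 1*(-170))) - (151722/(-61620) - 102500/(-65904)))/((619620/680351)) = ((5 - (14 + 170)) - (151722*(-1/61620) - 102500*(-1/65904)))/((619620*(1/680351))) = ((5 - 1*184) - (-25287/10270 + 25625/16476))/(619620/680351) = ((5 - 184) - 1*(-76729931/84604260))*(680351/619620) = (-179 + 76729931/84604260)*(680351/619620) = -15067432609/84604260*680351/619620 = -10251142842965759/52422491581200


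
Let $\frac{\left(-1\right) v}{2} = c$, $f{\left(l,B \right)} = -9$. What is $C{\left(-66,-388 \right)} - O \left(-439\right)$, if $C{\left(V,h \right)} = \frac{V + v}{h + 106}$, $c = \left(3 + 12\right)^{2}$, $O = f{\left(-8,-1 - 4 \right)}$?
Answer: $- \frac{185611}{47} \approx -3949.2$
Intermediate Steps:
$O = -9$
$c = 225$ ($c = 15^{2} = 225$)
$v = -450$ ($v = \left(-2\right) 225 = -450$)
$C{\left(V,h \right)} = \frac{-450 + V}{106 + h}$ ($C{\left(V,h \right)} = \frac{V - 450}{h + 106} = \frac{-450 + V}{106 + h}$)
$C{\left(-66,-388 \right)} - O \left(-439\right) = \frac{-450 - 66}{106 - 388} - \left(-9\right) \left(-439\right) = \frac{1}{-282} \left(-516\right) - 3951 = \left(- \frac{1}{282}\right) \left(-516\right) - 3951 = \frac{86}{47} - 3951 = - \frac{185611}{47}$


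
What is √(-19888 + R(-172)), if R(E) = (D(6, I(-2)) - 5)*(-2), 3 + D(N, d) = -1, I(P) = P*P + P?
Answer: I*√19870 ≈ 140.96*I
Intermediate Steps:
I(P) = P + P² (I(P) = P² + P = P + P²)
D(N, d) = -4 (D(N, d) = -3 - 1 = -4)
R(E) = 18 (R(E) = (-4 - 5)*(-2) = -9*(-2) = 18)
√(-19888 + R(-172)) = √(-19888 + 18) = √(-19870) = I*√19870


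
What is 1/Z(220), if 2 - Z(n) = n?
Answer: -1/218 ≈ -0.0045872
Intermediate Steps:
Z(n) = 2 - n
1/Z(220) = 1/(2 - 1*220) = 1/(2 - 220) = 1/(-218) = -1/218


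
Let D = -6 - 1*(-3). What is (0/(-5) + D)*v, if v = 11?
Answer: -33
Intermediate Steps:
D = -3 (D = -6 + 3 = -3)
(0/(-5) + D)*v = (0/(-5) - 3)*11 = (0*(-1/5) - 3)*11 = (0 - 3)*11 = -3*11 = -33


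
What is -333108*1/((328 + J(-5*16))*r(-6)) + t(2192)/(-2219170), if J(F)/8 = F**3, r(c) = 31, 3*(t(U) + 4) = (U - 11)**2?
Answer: -4178659198327/5869974279155 ≈ -0.71187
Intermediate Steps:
t(U) = -4 + (-11 + U)**2/3 (t(U) = -4 + (U - 11)**2/3 = -4 + (-11 + U)**2/3)
J(F) = 8*F**3
-333108*1/((328 + J(-5*16))*r(-6)) + t(2192)/(-2219170) = -333108*1/(31*(328 + 8*(-5*16)**3)) + (-4 + (-11 + 2192)**2/3)/(-2219170) = -333108*1/(31*(328 + 8*(-80)**3)) + (-4 + (1/3)*2181**2)*(-1/2219170) = -333108*1/(31*(328 + 8*(-512000))) + (-4 + (1/3)*4756761)*(-1/2219170) = -333108*1/(31*(328 - 4096000)) + (-4 + 1585587)*(-1/2219170) = -333108/(31*(-4095672)) + 1585583*(-1/2219170) = -333108/(-126965832) - 1585583/2219170 = -333108*(-1/126965832) - 1585583/2219170 = 27759/10580486 - 1585583/2219170 = -4178659198327/5869974279155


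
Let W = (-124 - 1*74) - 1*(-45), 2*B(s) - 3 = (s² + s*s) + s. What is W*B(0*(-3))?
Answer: -459/2 ≈ -229.50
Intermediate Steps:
B(s) = 3/2 + s² + s/2 (B(s) = 3/2 + ((s² + s*s) + s)/2 = 3/2 + ((s² + s²) + s)/2 = 3/2 + (2*s² + s)/2 = 3/2 + (s + 2*s²)/2 = 3/2 + (s² + s/2) = 3/2 + s² + s/2)
W = -153 (W = (-124 - 74) + 45 = -198 + 45 = -153)
W*B(0*(-3)) = -153*(3/2 + (0*(-3))² + (0*(-3))/2) = -153*(3/2 + 0² + (½)*0) = -153*(3/2 + 0 + 0) = -153*3/2 = -459/2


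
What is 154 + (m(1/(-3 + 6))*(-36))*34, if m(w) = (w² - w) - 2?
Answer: 2874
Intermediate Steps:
m(w) = -2 + w² - w
154 + (m(1/(-3 + 6))*(-36))*34 = 154 + ((-2 + (1/(-3 + 6))² - 1/(-3 + 6))*(-36))*34 = 154 + ((-2 + (1/3)² - 1/3)*(-36))*34 = 154 + ((-2 + (⅓)² - 1*⅓)*(-36))*34 = 154 + ((-2 + ⅑ - ⅓)*(-36))*34 = 154 - 20/9*(-36)*34 = 154 + 80*34 = 154 + 2720 = 2874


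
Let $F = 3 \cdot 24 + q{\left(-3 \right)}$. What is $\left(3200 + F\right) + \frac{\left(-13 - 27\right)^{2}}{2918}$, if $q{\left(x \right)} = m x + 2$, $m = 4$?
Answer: $\frac{4760058}{1459} \approx 3262.5$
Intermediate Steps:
$q{\left(x \right)} = 2 + 4 x$ ($q{\left(x \right)} = 4 x + 2 = 2 + 4 x$)
$F = 62$ ($F = 3 \cdot 24 + \left(2 + 4 \left(-3\right)\right) = 72 + \left(2 - 12\right) = 72 - 10 = 62$)
$\left(3200 + F\right) + \frac{\left(-13 - 27\right)^{2}}{2918} = \left(3200 + 62\right) + \frac{\left(-13 - 27\right)^{2}}{2918} = 3262 + \left(-40\right)^{2} \cdot \frac{1}{2918} = 3262 + 1600 \cdot \frac{1}{2918} = 3262 + \frac{800}{1459} = \frac{4760058}{1459}$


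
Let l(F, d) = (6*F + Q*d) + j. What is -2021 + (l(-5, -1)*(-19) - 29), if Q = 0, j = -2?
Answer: -1442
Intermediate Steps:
l(F, d) = -2 + 6*F (l(F, d) = (6*F + 0*d) - 2 = (6*F + 0) - 2 = 6*F - 2 = -2 + 6*F)
-2021 + (l(-5, -1)*(-19) - 29) = -2021 + ((-2 + 6*(-5))*(-19) - 29) = -2021 + ((-2 - 30)*(-19) - 29) = -2021 + (-32*(-19) - 29) = -2021 + (608 - 29) = -2021 + 579 = -1442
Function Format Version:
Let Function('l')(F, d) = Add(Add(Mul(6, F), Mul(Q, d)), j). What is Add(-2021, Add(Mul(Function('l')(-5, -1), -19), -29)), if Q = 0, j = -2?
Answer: -1442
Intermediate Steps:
Function('l')(F, d) = Add(-2, Mul(6, F)) (Function('l')(F, d) = Add(Add(Mul(6, F), Mul(0, d)), -2) = Add(Add(Mul(6, F), 0), -2) = Add(Mul(6, F), -2) = Add(-2, Mul(6, F)))
Add(-2021, Add(Mul(Function('l')(-5, -1), -19), -29)) = Add(-2021, Add(Mul(Add(-2, Mul(6, -5)), -19), -29)) = Add(-2021, Add(Mul(Add(-2, -30), -19), -29)) = Add(-2021, Add(Mul(-32, -19), -29)) = Add(-2021, Add(608, -29)) = Add(-2021, 579) = -1442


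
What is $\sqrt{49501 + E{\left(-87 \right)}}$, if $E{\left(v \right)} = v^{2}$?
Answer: $\sqrt{57070} \approx 238.89$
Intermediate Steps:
$\sqrt{49501 + E{\left(-87 \right)}} = \sqrt{49501 + \left(-87\right)^{2}} = \sqrt{49501 + 7569} = \sqrt{57070}$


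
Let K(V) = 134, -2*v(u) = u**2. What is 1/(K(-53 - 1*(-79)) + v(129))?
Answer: -2/16373 ≈ -0.00012215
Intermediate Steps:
v(u) = -u**2/2
1/(K(-53 - 1*(-79)) + v(129)) = 1/(134 - 1/2*129**2) = 1/(134 - 1/2*16641) = 1/(134 - 16641/2) = 1/(-16373/2) = -2/16373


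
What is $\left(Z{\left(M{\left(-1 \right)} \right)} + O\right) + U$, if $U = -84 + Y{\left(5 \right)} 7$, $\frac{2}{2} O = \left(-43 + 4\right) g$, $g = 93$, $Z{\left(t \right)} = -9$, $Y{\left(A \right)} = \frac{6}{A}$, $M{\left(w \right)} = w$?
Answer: $- \frac{18558}{5} \approx -3711.6$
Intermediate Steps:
$O = -3627$ ($O = \left(-43 + 4\right) 93 = \left(-39\right) 93 = -3627$)
$U = - \frac{378}{5}$ ($U = -84 + \frac{6}{5} \cdot 7 = -84 + \frac{42}{5} = - \frac{378}{5} \approx -75.6$)
$\left(Z{\left(M{\left(-1 \right)} \right)} + O\right) + U = \left(-9 - 3627\right) - \frac{378}{5} = -3636 - \frac{378}{5} = - \frac{18558}{5}$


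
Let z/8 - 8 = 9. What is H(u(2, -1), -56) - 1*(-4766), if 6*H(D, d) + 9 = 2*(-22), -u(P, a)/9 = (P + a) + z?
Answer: 28543/6 ≈ 4757.2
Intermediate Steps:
z = 136 (z = 64 + 8*9 = 64 + 72 = 136)
u(P, a) = -1224 - 9*P - 9*a (u(P, a) = -9*((P + a) + 136) = -9*(136 + P + a) = -1224 - 9*P - 9*a)
H(D, d) = -53/6 (H(D, d) = -3/2 + (2*(-22))/6 = -3/2 + (⅙)*(-44) = -3/2 - 22/3 = -53/6)
H(u(2, -1), -56) - 1*(-4766) = -53/6 - 1*(-4766) = -53/6 + 4766 = 28543/6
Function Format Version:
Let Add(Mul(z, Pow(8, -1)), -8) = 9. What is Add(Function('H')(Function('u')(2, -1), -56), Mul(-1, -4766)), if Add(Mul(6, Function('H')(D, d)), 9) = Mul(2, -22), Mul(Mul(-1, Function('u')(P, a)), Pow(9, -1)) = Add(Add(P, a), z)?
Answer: Rational(28543, 6) ≈ 4757.2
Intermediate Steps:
z = 136 (z = Add(64, Mul(8, 9)) = Add(64, 72) = 136)
Function('u')(P, a) = Add(-1224, Mul(-9, P), Mul(-9, a)) (Function('u')(P, a) = Mul(-9, Add(Add(P, a), 136)) = Mul(-9, Add(136, P, a)) = Add(-1224, Mul(-9, P), Mul(-9, a)))
Function('H')(D, d) = Rational(-53, 6) (Function('H')(D, d) = Add(Rational(-3, 2), Mul(Rational(1, 6), Mul(2, -22))) = Add(Rational(-3, 2), Mul(Rational(1, 6), -44)) = Add(Rational(-3, 2), Rational(-22, 3)) = Rational(-53, 6))
Add(Function('H')(Function('u')(2, -1), -56), Mul(-1, -4766)) = Add(Rational(-53, 6), Mul(-1, -4766)) = Add(Rational(-53, 6), 4766) = Rational(28543, 6)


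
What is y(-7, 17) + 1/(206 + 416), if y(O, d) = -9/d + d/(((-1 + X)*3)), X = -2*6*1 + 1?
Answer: -190337/190332 ≈ -1.0000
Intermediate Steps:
X = -11 (X = -12*1 + 1 = -12 + 1 = -11)
y(O, d) = -9/d - d/36 (y(O, d) = -9/d + d/(((-1 - 11)*3)) = -9/d + d/((-12*3)) = -9/d + d/(-36) = -9/d + d*(-1/36) = -9/d - d/36)
y(-7, 17) + 1/(206 + 416) = (-9/17 - 1/36*17) + 1/(206 + 416) = (-9*1/17 - 17/36) + 1/622 = (-9/17 - 17/36) + 1/622 = -613/612 + 1/622 = -190337/190332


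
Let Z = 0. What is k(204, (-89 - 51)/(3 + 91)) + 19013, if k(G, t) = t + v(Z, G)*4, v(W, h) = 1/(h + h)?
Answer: 91141229/4794 ≈ 19012.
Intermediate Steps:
v(W, h) = 1/(2*h)
k(G, t) = t + 2/G (k(G, t) = t + (1/(2*G))*4 = t + 2/G)
k(204, (-89 - 51)/(3 + 91)) + 19013 = ((-89 - 51)/(3 + 91) + 2/204) + 19013 = (-140/94 + 2*(1/204)) + 19013 = (-140*1/94 + 1/102) + 19013 = (-70/47 + 1/102) + 19013 = -7093/4794 + 19013 = 91141229/4794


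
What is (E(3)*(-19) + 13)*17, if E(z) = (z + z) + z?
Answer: -2686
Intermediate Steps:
E(z) = 3*z (E(z) = 2*z + z = 3*z)
(E(3)*(-19) + 13)*17 = ((3*3)*(-19) + 13)*17 = (9*(-19) + 13)*17 = (-171 + 13)*17 = -158*17 = -2686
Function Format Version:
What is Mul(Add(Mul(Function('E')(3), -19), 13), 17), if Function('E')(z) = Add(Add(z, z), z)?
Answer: -2686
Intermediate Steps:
Function('E')(z) = Mul(3, z) (Function('E')(z) = Add(Mul(2, z), z) = Mul(3, z))
Mul(Add(Mul(Function('E')(3), -19), 13), 17) = Mul(Add(Mul(Mul(3, 3), -19), 13), 17) = Mul(Add(Mul(9, -19), 13), 17) = Mul(Add(-171, 13), 17) = Mul(-158, 17) = -2686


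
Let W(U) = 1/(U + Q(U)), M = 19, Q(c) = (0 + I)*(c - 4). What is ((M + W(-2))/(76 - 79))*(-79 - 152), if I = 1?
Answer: 11627/8 ≈ 1453.4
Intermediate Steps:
Q(c) = -4 + c (Q(c) = (0 + 1)*(c - 4) = 1*(-4 + c) = -4 + c)
W(U) = 1/(-4 + 2*U) (W(U) = 1/(U + (-4 + U)) = 1/(-4 + 2*U))
((M + W(-2))/(76 - 79))*(-79 - 152) = ((19 + 1/(2*(-2 - 2)))/(76 - 79))*(-79 - 152) = ((19 + (½)/(-4))/(-3))*(-231) = ((19 + (½)*(-¼))*(-⅓))*(-231) = ((19 - ⅛)*(-⅓))*(-231) = ((151/8)*(-⅓))*(-231) = -151/24*(-231) = 11627/8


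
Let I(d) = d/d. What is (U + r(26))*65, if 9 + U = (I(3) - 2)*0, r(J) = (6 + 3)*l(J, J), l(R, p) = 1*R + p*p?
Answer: 410085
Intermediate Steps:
l(R, p) = R + p**2
I(d) = 1
r(J) = 9*J + 9*J**2 (r(J) = (6 + 3)*(J + J**2) = 9*(J + J**2) = 9*J + 9*J**2)
U = -9 (U = -9 + (1 - 2)*0 = -9 - 1*0 = -9 + 0 = -9)
(U + r(26))*65 = (-9 + 9*26*(1 + 26))*65 = (-9 + 9*26*27)*65 = (-9 + 6318)*65 = 6309*65 = 410085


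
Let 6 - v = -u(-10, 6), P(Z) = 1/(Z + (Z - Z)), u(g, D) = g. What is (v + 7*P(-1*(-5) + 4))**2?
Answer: 841/81 ≈ 10.383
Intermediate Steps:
P(Z) = 1/Z (P(Z) = 1/(Z + 0) = 1/Z)
v = -4 (v = 6 - (-1)*(-10) = 6 - 1*10 = 6 - 10 = -4)
(v + 7*P(-1*(-5) + 4))**2 = (-4 + 7/(-1*(-5) + 4))**2 = (-4 + 7/(5 + 4))**2 = (-4 + 7/9)**2 = (-29/9)**2 = 841/81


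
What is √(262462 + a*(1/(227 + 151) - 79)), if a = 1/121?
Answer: √504187197990/1386 ≈ 512.31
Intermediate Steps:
a = 1/121 ≈ 0.0082645
√(262462 + a*(1/(227 + 151) - 79)) = √(262462 + (1/(227 + 151) - 79)/121) = √(262462 + (1/378 - 79)/121) = √(262462 + (1/121)*(-29861/378)) = √(262462 - 29861/45738) = √(12004457095/45738) = √504187197990/1386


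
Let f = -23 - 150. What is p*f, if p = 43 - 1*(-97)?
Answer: -24220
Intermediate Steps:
f = -173
p = 140 (p = 43 + 97 = 140)
p*f = 140*(-173) = -24220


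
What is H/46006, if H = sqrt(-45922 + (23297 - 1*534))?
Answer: I*sqrt(23159)/46006 ≈ 0.0033078*I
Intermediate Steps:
H = I*sqrt(23159) (H = sqrt(-45922 + (23297 - 534)) = sqrt(-45922 + 22763) = sqrt(-23159) = I*sqrt(23159) ≈ 152.18*I)
H/46006 = (I*sqrt(23159))/46006 = (I*sqrt(23159))*(1/46006) = I*sqrt(23159)/46006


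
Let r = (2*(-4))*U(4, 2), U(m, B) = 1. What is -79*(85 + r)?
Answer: -6083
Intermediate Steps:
r = -8 (r = (2*(-4))*1 = -8*1 = -8)
-79*(85 + r) = -79*(85 - 8) = -79*77 = -6083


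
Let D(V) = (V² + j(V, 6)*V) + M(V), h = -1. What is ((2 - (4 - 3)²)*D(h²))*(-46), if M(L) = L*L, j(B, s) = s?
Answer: -368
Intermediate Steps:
M(L) = L²
D(V) = 2*V² + 6*V (D(V) = (V² + 6*V) + V² = 2*V² + 6*V)
((2 - (4 - 3)²)*D(h²))*(-46) = ((2 - (4 - 3)²)*(2*(-1)²*(3 + (-1)²)))*(-46) = ((2 - 1*1²)*(2*1*(3 + 1)))*(-46) = ((2 - 1*1)*(2*1*4))*(-46) = ((2 - 1)*8)*(-46) = (1*8)*(-46) = 8*(-46) = -368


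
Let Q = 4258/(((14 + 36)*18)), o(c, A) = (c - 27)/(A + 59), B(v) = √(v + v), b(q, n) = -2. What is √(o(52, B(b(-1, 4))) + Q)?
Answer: √(2253628222 - 6273000*I)/20910 ≈ 2.2703 - 0.0031597*I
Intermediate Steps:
B(v) = √2*√v (B(v) = √(2*v) = √2*√v)
o(c, A) = (-27 + c)/(59 + A)
Q = 2129/450 (Q = 4258/((50*18)) = 4258/900 = 4258*(1/900) = 2129/450 ≈ 4.7311)
√(o(52, B(b(-1, 4))) + Q) = √((-27 + 52)/(59 + √2*√(-2)) + 2129/450) = √(25/(59 + √2*(I*√2)) + 2129/450) = √(25/(59 + 2*I) + 2129/450) = √(((59 - 2*I)/3485)*25 + 2129/450) = √(5*(59 - 2*I)/697 + 2129/450) = √(2129/450 + 5*(59 - 2*I)/697)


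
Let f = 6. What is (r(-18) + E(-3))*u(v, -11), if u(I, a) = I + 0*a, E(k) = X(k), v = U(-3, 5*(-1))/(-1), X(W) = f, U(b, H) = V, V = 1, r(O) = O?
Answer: 12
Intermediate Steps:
U(b, H) = 1
X(W) = 6
v = -1 (v = 1/(-1) = 1*(-1) = -1)
E(k) = 6
u(I, a) = I (u(I, a) = I + 0 = I)
(r(-18) + E(-3))*u(v, -11) = (-18 + 6)*(-1) = -12*(-1) = 12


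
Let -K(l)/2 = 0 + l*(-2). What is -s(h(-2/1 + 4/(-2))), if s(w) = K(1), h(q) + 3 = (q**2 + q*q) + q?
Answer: -4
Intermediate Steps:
h(q) = -3 + q + 2*q**2 (h(q) = -3 + ((q**2 + q*q) + q) = -3 + ((q**2 + q**2) + q) = -3 + (2*q**2 + q) = -3 + (q + 2*q**2) = -3 + q + 2*q**2)
K(l) = 4*l (K(l) = -2*(0 + l*(-2)) = -2*(0 - 2*l) = -(-4)*l = 4*l)
s(w) = 4 (s(w) = 4*1 = 4)
-s(h(-2/1 + 4/(-2))) = -1*4 = -4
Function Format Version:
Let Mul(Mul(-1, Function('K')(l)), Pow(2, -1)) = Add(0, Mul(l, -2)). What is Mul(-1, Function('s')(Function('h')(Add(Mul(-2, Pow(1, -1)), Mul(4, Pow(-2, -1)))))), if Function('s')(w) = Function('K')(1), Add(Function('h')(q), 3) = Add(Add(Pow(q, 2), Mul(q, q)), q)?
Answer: -4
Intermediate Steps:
Function('h')(q) = Add(-3, q, Mul(2, Pow(q, 2))) (Function('h')(q) = Add(-3, Add(Add(Pow(q, 2), Mul(q, q)), q)) = Add(-3, Add(Add(Pow(q, 2), Pow(q, 2)), q)) = Add(-3, Add(Mul(2, Pow(q, 2)), q)) = Add(-3, Add(q, Mul(2, Pow(q, 2)))) = Add(-3, q, Mul(2, Pow(q, 2))))
Function('K')(l) = Mul(4, l) (Function('K')(l) = Mul(-2, Add(0, Mul(l, -2))) = Mul(-2, Add(0, Mul(-2, l))) = Mul(-2, Mul(-2, l)) = Mul(4, l))
Function('s')(w) = 4 (Function('s')(w) = Mul(4, 1) = 4)
Mul(-1, Function('s')(Function('h')(Add(Mul(-2, Pow(1, -1)), Mul(4, Pow(-2, -1)))))) = Mul(-1, 4) = -4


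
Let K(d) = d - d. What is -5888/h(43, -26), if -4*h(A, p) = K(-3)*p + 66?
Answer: 11776/33 ≈ 356.85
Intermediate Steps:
K(d) = 0
h(A, p) = -33/2 (h(A, p) = -(0*p + 66)/4 = -(0 + 66)/4 = -¼*66 = -33/2)
-5888/h(43, -26) = -5888/(-33/2) = -5888*(-2/33) = 11776/33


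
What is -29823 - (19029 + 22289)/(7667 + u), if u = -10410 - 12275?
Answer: -223920248/7509 ≈ -29820.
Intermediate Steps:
u = -22685
-29823 - (19029 + 22289)/(7667 + u) = -29823 - (19029 + 22289)/(7667 - 22685) = -29823 - 41318/(-15018) = -29823 - 41318*(-1)/15018 = -29823 - 1*(-20659/7509) = -29823 + 20659/7509 = -223920248/7509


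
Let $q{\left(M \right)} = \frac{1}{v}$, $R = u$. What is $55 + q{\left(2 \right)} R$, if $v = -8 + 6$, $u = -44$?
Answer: $77$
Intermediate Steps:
$R = -44$
$v = -2$
$q{\left(M \right)} = - \frac{1}{2}$ ($q{\left(M \right)} = \frac{1}{-2} = - \frac{1}{2}$)
$55 + q{\left(2 \right)} R = 55 - -22 = 55 + 22 = 77$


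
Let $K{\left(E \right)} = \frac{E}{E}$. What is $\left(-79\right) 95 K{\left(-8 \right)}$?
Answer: $-7505$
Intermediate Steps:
$K{\left(E \right)} = 1$
$\left(-79\right) 95 K{\left(-8 \right)} = \left(-79\right) 95 \cdot 1 = \left(-7505\right) 1 = -7505$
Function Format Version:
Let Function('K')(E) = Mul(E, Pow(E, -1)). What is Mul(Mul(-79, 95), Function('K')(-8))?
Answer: -7505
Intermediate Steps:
Function('K')(E) = 1
Mul(Mul(-79, 95), Function('K')(-8)) = Mul(Mul(-79, 95), 1) = Mul(-7505, 1) = -7505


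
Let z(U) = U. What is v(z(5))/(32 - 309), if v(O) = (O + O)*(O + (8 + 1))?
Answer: -140/277 ≈ -0.50541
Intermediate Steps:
v(O) = 2*O*(9 + O) (v(O) = (2*O)*(O + 9) = (2*O)*(9 + O) = 2*O*(9 + O))
v(z(5))/(32 - 309) = (2*5*(9 + 5))/(32 - 309) = (2*5*14)/(-277) = 140*(-1/277) = -140/277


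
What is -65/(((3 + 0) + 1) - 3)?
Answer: -65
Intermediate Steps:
-65/(((3 + 0) + 1) - 3) = -65/((3 + 1) - 3) = -65/(4 - 3) = -65/1 = -65*1 = -65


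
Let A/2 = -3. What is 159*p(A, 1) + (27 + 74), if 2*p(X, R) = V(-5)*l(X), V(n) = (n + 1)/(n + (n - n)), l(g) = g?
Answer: -1403/5 ≈ -280.60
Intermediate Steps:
A = -6 (A = 2*(-3) = -6)
V(n) = (1 + n)/n (V(n) = (1 + n)/(n + 0) = (1 + n)/n)
p(X, R) = 2*X/5 (p(X, R) = (((1 - 5)/(-5))*X)/2 = ((-1/5*(-4))*X)/2 = (4*X/5)/2 = 2*X/5)
159*p(A, 1) + (27 + 74) = 159*((2/5)*(-6)) + (27 + 74) = 159*(-12/5) + 101 = -1908/5 + 101 = -1403/5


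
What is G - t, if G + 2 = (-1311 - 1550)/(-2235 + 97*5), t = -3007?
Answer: 5261611/1750 ≈ 3006.6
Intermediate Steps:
G = -639/1750 (G = -2 + (-1311 - 1550)/(-2235 + 97*5) = -2 - 2861/(-2235 + 485) = -2 - 2861/(-1750) = -2 - 2861*(-1/1750) = -2 + 2861/1750 = -639/1750 ≈ -0.36514)
G - t = -639/1750 - 1*(-3007) = -639/1750 + 3007 = 5261611/1750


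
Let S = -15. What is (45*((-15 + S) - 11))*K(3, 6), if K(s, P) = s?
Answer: -5535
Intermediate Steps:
(45*((-15 + S) - 11))*K(3, 6) = (45*((-15 - 15) - 11))*3 = (45*(-30 - 11))*3 = (45*(-41))*3 = -1845*3 = -5535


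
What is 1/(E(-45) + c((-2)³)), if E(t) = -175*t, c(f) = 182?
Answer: 1/8057 ≈ 0.00012412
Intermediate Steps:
1/(E(-45) + c((-2)³)) = 1/(-175*(-45) + 182) = 1/(7875 + 182) = 1/8057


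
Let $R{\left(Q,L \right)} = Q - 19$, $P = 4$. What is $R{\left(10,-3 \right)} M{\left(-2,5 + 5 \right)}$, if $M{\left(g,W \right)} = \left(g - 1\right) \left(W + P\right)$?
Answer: $378$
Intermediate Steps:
$R{\left(Q,L \right)} = -19 + Q$
$M{\left(g,W \right)} = \left(-1 + g\right) \left(4 + W\right)$ ($M{\left(g,W \right)} = \left(g - 1\right) \left(W + 4\right) = \left(-1 + g\right) \left(4 + W\right)$)
$R{\left(10,-3 \right)} M{\left(-2,5 + 5 \right)} = \left(-19 + 10\right) \left(-4 - \left(5 + 5\right) + 4 \left(-2\right) + \left(5 + 5\right) \left(-2\right)\right) = - 9 \left(-4 - 10 - 8 + 10 \left(-2\right)\right) = - 9 \left(-4 - 10 - 8 - 20\right) = \left(-9\right) \left(-42\right) = 378$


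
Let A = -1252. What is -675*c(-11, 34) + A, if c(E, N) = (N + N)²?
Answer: -3122452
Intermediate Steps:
c(E, N) = 4*N² (c(E, N) = (2*N)² = 4*N²)
-675*c(-11, 34) + A = -2700*34² - 1252 = -2700*1156 - 1252 = -675*4624 - 1252 = -3121200 - 1252 = -3122452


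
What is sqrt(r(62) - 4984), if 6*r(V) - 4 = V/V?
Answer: I*sqrt(179394)/6 ≈ 70.592*I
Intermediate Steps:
r(V) = 5/6 (r(V) = 2/3 + (V/V)/6 = 2/3 + (1/6)*1 = 2/3 + 1/6 = 5/6)
sqrt(r(62) - 4984) = sqrt(5/6 - 4984) = sqrt(-29899/6) = I*sqrt(179394)/6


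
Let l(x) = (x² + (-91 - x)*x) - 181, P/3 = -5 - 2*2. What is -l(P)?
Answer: -2276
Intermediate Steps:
P = -27 (P = 3*(-5 - 2*2) = 3*(-5 - 4) = 3*(-9) = -27)
l(x) = -181 + x² + x*(-91 - x) (l(x) = (x² + x*(-91 - x)) - 181 = -181 + x² + x*(-91 - x))
-l(P) = -(-181 - 91*(-27)) = -(-181 + 2457) = -1*2276 = -2276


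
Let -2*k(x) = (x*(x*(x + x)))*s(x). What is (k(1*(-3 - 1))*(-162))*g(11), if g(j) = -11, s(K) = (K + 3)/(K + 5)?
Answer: -114048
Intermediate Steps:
s(K) = (3 + K)/(5 + K)
k(x) = -x³*(3 + x)/(5 + x) (k(x) = -x*(x*(x + x))*(3 + x)/(5 + x)/2 = -x*(x*(2*x))*(3 + x)/(5 + x)/2 = -x*(2*x²)*(3 + x)/(5 + x)/2 = -2*x³*(3 + x)/(5 + x)/2 = -x³*(3 + x)/(5 + x))
(k(1*(-3 - 1))*(-162))*g(11) = (((1*(-3 - 1))³*(-3 - (-3 - 1))/(5 + 1*(-3 - 1)))*(-162))*(-11) = (((1*(-4))³*(-3 - (-4))/(5 + 1*(-4)))*(-162))*(-11) = (((-4)³*(-3 - 1*(-4))/(5 - 4))*(-162))*(-11) = (-64*(-3 + 4)/1*(-162))*(-11) = (-64*1*1*(-162))*(-11) = -64*(-162)*(-11) = 10368*(-11) = -114048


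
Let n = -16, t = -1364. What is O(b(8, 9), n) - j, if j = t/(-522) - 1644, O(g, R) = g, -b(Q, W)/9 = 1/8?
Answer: 3424867/2088 ≈ 1640.3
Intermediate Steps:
b(Q, W) = -9/8
j = -428402/261 (j = -1364/(-522) - 1644 = -1364*(-1/522) - 1644 = 682/261 - 1644 = -428402/261 ≈ -1641.4)
O(b(8, 9), n) - j = -9/8 - 1*(-428402/261) = -9/8 + 428402/261 = 3424867/2088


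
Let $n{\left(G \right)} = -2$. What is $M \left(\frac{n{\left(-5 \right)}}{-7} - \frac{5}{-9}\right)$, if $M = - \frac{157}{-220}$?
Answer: $\frac{8321}{13860} \approx 0.60036$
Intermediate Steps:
$M = \frac{157}{220}$ ($M = \left(-157\right) \left(- \frac{1}{220}\right) = \frac{157}{220} \approx 0.71364$)
$M \left(\frac{n{\left(-5 \right)}}{-7} - \frac{5}{-9}\right) = \frac{157 \left(- \frac{2}{-7} - \frac{5}{-9}\right)}{220} = \frac{157 \left(\left(-2\right) \left(- \frac{1}{7}\right) - - \frac{5}{9}\right)}{220} = \frac{157 \left(\frac{2}{7} + \frac{5}{9}\right)}{220} = \frac{157}{220} \cdot \frac{53}{63} = \frac{8321}{13860}$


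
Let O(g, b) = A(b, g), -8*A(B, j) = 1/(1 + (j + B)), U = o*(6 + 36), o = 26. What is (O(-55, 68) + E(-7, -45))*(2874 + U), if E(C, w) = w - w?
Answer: -1983/56 ≈ -35.411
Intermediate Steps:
E(C, w) = 0
U = 1092 (U = 26*(6 + 36) = 26*42 = 1092)
A(B, j) = -1/(8*(1 + B + j)) (A(B, j) = -1/(8*(1 + (j + B))) = -1/(8*(1 + (B + j))) = -1/(8*(1 + B + j)))
O(g, b) = -1/(8 + 8*b + 8*g)
(O(-55, 68) + E(-7, -45))*(2874 + U) = (-1/(8 + 8*68 + 8*(-55)) + 0)*(2874 + 1092) = (-1/(8 + 544 - 440) + 0)*3966 = (-1/112 + 0)*3966 = -1/112*3966 = -1983/56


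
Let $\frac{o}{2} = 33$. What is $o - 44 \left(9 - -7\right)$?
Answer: $-638$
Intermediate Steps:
$o = 66$ ($o = 2 \cdot 33 = 66$)
$o - 44 \left(9 - -7\right) = 66 - 44 \left(9 - -7\right) = 66 - 44 \left(9 + 7\right) = 66 - 704 = -638$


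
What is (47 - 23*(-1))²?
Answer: 4900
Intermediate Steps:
(47 - 23*(-1))² = (47 + 23)² = 70² = 4900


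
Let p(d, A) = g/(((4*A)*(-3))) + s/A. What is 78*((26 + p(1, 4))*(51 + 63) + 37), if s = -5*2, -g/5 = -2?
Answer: 419991/2 ≈ 2.1000e+5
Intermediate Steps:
g = 10 (g = -5*(-2) = 10)
s = -10
p(d, A) = -65/(6*A) (p(d, A) = 10/(((4*A)*(-3))) - 10/A = 10/((-12*A)) - 10/A = 10*(-1/(12*A)) - 10/A = -5/(6*A) - 10/A = -65/(6*A))
78*((26 + p(1, 4))*(51 + 63) + 37) = 78*((26 - 65/6/4)*(51 + 63) + 37) = 78*((26 - 65/6*¼)*114 + 37) = 78*((26 - 65/24)*114 + 37) = 78*((559/24)*114 + 37) = 78*(10621/4 + 37) = 78*(10769/4) = 419991/2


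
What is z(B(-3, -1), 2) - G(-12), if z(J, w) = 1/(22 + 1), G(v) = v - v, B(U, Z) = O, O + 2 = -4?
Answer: 1/23 ≈ 0.043478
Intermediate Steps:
O = -6 (O = -2 - 4 = -6)
B(U, Z) = -6
G(v) = 0
z(J, w) = 1/23
z(B(-3, -1), 2) - G(-12) = 1/23 - 1*0 = 1/23 + 0 = 1/23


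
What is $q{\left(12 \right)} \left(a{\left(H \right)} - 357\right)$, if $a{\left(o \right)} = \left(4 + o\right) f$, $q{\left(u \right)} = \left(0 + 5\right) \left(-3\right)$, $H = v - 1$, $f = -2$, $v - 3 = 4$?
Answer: $5655$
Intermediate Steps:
$v = 7$ ($v = 3 + 4 = 7$)
$H = 6$ ($H = 7 - 1 = 6$)
$q{\left(u \right)} = -15$ ($q{\left(u \right)} = 5 \left(-3\right) = -15$)
$a{\left(o \right)} = -8 - 2 o$ ($a{\left(o \right)} = \left(4 + o\right) \left(-2\right) = -8 - 2 o$)
$q{\left(12 \right)} \left(a{\left(H \right)} - 357\right) = - 15 \left(\left(-8 - 12\right) - 357\right) = - 15 \left(-20 - 357\right) = \left(-15\right) \left(-377\right) = 5655$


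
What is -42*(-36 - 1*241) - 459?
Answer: 11175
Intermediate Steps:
-42*(-36 - 1*241) - 459 = -42*(-36 - 241) - 459 = -42*(-277) - 459 = 11634 - 459 = 11175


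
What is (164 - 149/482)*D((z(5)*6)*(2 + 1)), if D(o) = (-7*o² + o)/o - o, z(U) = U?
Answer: -56728381/482 ≈ -1.1769e+5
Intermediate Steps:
D(o) = -o + (o - 7*o²)/o (D(o) = (o - 7*o²)/o - o = -o + (o - 7*o²)/o)
(164 - 149/482)*D((z(5)*6)*(2 + 1)) = (164 - 149/482)*(1 - 8*5*6*(2 + 1)) = (164 - 149*1/482)*(1 - 240*3) = (164 - 149/482)*(1 - 8*90) = 78899*(1 - 720)/482 = (78899/482)*(-719) = -56728381/482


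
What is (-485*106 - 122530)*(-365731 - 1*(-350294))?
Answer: 2685111780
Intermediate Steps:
(-485*106 - 122530)*(-365731 - 1*(-350294)) = (-51410 - 122530)*(-365731 + 350294) = -173940*(-15437) = 2685111780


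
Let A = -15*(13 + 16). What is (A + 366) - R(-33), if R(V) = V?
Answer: -36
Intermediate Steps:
A = -435 (A = -15*29 = -435)
(A + 366) - R(-33) = (-435 + 366) - 1*(-33) = -69 + 33 = -36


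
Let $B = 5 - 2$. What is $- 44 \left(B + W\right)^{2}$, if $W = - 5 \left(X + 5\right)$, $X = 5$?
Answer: $-97196$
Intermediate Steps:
$W = -50$ ($W = - 5 \left(5 + 5\right) = \left(-5\right) 10 = -50$)
$B = 3$
$- 44 \left(B + W\right)^{2} = - 44 \left(3 - 50\right)^{2} = - 44 \left(-47\right)^{2} = \left(-44\right) 2209 = -97196$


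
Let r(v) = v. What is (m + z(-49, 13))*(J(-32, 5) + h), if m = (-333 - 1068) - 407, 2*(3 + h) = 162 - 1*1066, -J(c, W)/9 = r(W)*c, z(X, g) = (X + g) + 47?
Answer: -1770045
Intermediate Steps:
z(X, g) = 47 + X + g
J(c, W) = -9*W*c
h = -455 (h = -3 + (162 - 1*1066)/2 = -3 + (162 - 1066)/2 = -3 + (½)*(-904) = -3 - 452 = -455)
m = -1808 (m = -1401 - 407 = -1808)
(m + z(-49, 13))*(J(-32, 5) + h) = (-1808 + (47 - 49 + 13))*(-9*5*(-32) - 455) = (-1808 + 11)*(1440 - 455) = -1797*985 = -1770045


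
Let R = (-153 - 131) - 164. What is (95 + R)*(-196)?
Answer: 69188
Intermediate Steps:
R = -448 (R = -284 - 164 = -448)
(95 + R)*(-196) = (95 - 448)*(-196) = -353*(-196) = 69188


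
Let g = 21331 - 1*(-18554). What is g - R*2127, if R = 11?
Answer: 16488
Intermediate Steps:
g = 39885 (g = 21331 + 18554 = 39885)
g - R*2127 = 39885 - 11*2127 = 39885 - 1*23397 = 39885 - 23397 = 16488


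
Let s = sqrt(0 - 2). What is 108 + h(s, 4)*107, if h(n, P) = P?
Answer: 536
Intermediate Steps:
s = I*sqrt(2) (s = sqrt(-2) = I*sqrt(2) ≈ 1.4142*I)
108 + h(s, 4)*107 = 108 + 4*107 = 108 + 428 = 536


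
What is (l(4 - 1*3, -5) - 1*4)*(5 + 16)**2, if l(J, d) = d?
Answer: -3969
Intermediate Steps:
(l(4 - 1*3, -5) - 1*4)*(5 + 16)**2 = (-5 - 1*4)*(5 + 16)**2 = (-5 - 4)*21**2 = -9*441 = -3969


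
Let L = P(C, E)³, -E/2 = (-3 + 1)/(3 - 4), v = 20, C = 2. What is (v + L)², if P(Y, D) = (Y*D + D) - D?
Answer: 242064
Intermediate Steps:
E = -4 (E = -2*(-3 + 1)/(3 - 4) = -(-4)/(-1) = -(-4)*(-1) = -2*2 = -4)
P(Y, D) = D*Y (P(Y, D) = (D*Y + D) - D = (D + D*Y) - D = D*Y)
L = -512 (L = (-4*2)³ = (-8)³ = -512)
(v + L)² = (20 - 512)² = (-492)² = 242064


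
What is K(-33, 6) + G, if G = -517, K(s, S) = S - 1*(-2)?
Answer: -509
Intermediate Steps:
K(s, S) = 2 + S (K(s, S) = S + 2 = 2 + S)
K(-33, 6) + G = (2 + 6) - 517 = 8 - 517 = -509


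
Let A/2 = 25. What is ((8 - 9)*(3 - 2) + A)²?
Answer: 2401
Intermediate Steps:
A = 50 (A = 2*25 = 50)
((8 - 9)*(3 - 2) + A)² = ((8 - 9)*(3 - 2) + 50)² = (-1*1 + 50)² = (-1 + 50)² = 49² = 2401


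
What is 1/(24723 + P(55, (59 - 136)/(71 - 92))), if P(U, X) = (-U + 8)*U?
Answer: 1/22138 ≈ 4.5171e-5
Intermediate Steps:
P(U, X) = U*(8 - U) (P(U, X) = (8 - U)*U = U*(8 - U))
1/(24723 + P(55, (59 - 136)/(71 - 92))) = 1/(24723 + 55*(8 - 1*55)) = 1/(24723 + 55*(8 - 55)) = 1/(24723 + 55*(-47)) = 1/(24723 - 2585) = 1/22138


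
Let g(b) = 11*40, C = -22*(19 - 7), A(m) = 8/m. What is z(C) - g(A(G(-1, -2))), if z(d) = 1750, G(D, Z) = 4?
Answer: 1310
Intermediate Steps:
C = -264 (C = -22*12 = -264)
g(b) = 440
z(C) - g(A(G(-1, -2))) = 1750 - 1*440 = 1750 - 440 = 1310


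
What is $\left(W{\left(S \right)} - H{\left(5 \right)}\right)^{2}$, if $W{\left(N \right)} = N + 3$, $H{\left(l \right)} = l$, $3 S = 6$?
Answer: $0$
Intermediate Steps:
$S = 2$ ($S = \frac{1}{3} \cdot 6 = 2$)
$W{\left(N \right)} = 3 + N$
$\left(W{\left(S \right)} - H{\left(5 \right)}\right)^{2} = \left(\left(3 + 2\right) - 5\right)^{2} = \left(5 - 5\right)^{2} = 0^{2} = 0$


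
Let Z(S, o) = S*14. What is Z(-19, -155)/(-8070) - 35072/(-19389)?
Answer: 16010473/8692735 ≈ 1.8418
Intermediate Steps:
Z(S, o) = 14*S
Z(-19, -155)/(-8070) - 35072/(-19389) = (14*(-19))/(-8070) - 35072/(-19389) = -266*(-1/8070) - 35072*(-1/19389) = 133/4035 + 35072/19389 = 16010473/8692735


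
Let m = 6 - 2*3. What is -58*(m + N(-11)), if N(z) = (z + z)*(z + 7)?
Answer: -5104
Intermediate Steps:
N(z) = 2*z*(7 + z) (N(z) = (2*z)*(7 + z) = 2*z*(7 + z))
m = 0 (m = 6 - 6 = 0)
-58*(m + N(-11)) = -58*(0 + 2*(-11)*(7 - 11)) = -58*(0 + 2*(-11)*(-4)) = -58*(0 + 88) = -58*88 = -5104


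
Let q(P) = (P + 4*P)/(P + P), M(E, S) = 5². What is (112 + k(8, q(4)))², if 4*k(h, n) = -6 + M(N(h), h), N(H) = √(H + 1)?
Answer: 218089/16 ≈ 13631.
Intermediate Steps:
N(H) = √(1 + H)
M(E, S) = 25
q(P) = 5/2 (q(P) = (5*P)/((2*P)) = (5*P)*(1/(2*P)) = 5/2)
k(h, n) = 19/4 (k(h, n) = (-6 + 25)/4 = (¼)*19 = 19/4)
(112 + k(8, q(4)))² = (112 + 19/4)² = (467/4)² = 218089/16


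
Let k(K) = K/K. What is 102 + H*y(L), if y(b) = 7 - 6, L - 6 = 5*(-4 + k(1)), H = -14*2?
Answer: 74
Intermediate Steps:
k(K) = 1
H = -28
L = -9 (L = 6 + 5*(-4 + 1) = 6 + 5*(-3) = 6 - 15 = -9)
y(b) = 1
102 + H*y(L) = 102 - 28*1 = 102 - 28 = 74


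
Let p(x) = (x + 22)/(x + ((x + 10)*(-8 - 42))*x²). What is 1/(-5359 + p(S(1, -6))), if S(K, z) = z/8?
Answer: -8349/44742971 ≈ -0.00018660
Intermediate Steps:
S(K, z) = z/8 (S(K, z) = z*(⅛) = z/8)
p(x) = (22 + x)/(x + x²*(-500 - 50*x)) (p(x) = (22 + x)/(x + ((10 + x)*(-50))*x²) = (22 + x)/(x + (-500 - 50*x)*x²) = (22 + x)/(x + x²*(-500 - 50*x)))
1/(-5359 + p(S(1, -6))) = 1/(-5359 + (-22 - (-6)/8)/((((⅛)*(-6)))*(-1 + 50*((⅛)*(-6))² + 500*((⅛)*(-6))))) = 1/(-5359 + (-22 - 1*(-¾))/((-¾)*(-1 + 50*(-¾)² + 500*(-¾)))) = 1/(-5359 - 4*(-22 + ¾)/(3*(-1 + 50*(9/16) - 375))) = 1/(-5359 - 4/3*(-85/4)/(-1 + 225/8 - 375)) = 1/(-5359 - 4/3*(-85/4)/(-2783/8)) = 1/(-5359 - 4/3*(-8/2783)*(-85/4)) = 1/(-5359 - 680/8349) = 1/(-44742971/8349) = -8349/44742971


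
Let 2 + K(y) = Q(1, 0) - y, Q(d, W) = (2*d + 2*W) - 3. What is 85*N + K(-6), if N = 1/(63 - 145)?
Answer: 161/82 ≈ 1.9634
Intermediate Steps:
Q(d, W) = -3 + 2*W + 2*d (Q(d, W) = (2*W + 2*d) - 3 = -3 + 2*W + 2*d)
N = -1/82 (N = 1/(-82) = -1/82 ≈ -0.012195)
K(y) = -3 - y (K(y) = -2 + ((-3 + 2*0 + 2*1) - y) = -2 + ((-3 + 0 + 2) - y) = -2 + (-1 - y) = -3 - y)
85*N + K(-6) = 85*(-1/82) + (-3 - 1*(-6)) = -85/82 + (-3 + 6) = -85/82 + 3 = 161/82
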